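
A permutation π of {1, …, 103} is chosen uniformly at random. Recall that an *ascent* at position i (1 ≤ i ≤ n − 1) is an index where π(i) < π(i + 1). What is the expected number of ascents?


Write X = Σ X_I over i = 1, …, 102, with X_I the indicator of one ascent.
There are 102 indicators.
For each fixed i, the pair (π(i), π(i+1)) is a uniformly random ordered pair of distinct values from {1, …, 103}; by symmetry P[π(i) < π(i+1)] = 1/2.
By linearity: E[X] = 102 · (1/2) = (103 − 1) · (1/2) = 51 ≈ 51.00000.

E[X] = 51 = 51.00000.


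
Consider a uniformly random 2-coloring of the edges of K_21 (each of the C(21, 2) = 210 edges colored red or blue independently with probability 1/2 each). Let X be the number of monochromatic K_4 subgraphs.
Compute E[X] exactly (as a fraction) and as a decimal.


Let X = Σ_S X_S over the C(21, 4) = 5985 subsets S of size 4, where X_S = 1 if the K_4 on S is monochromatic.
For a fixed S, the K_4 on S has C(4, 2) = 6 edges. P[all 6 edges red] = (1/2)^6, and likewise for blue, so P[monochromatic] = 2·(1/2)^6 = 2^{1 − 6} = 1/32.
By linearity: E[X] = C(21, 4) · 2^{1 − 6} = 5985 · 1/32 = 5985/32.
Numerically: E[X] ≈ 187.0312.

E[X] = C(21,4)·2^(1−C(4,2)) = 5985/32 ≈ 187.0312.


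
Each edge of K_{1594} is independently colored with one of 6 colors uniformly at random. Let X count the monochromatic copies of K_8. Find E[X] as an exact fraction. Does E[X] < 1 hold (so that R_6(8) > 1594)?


E[X] = C(1594, 8) · 6^{1 − 28} = 1015652773590544255167 · 6^{−27} = 1015652773590544255167/1023490369077469249536.
As a reduced fraction: E[X] = 37616769392242379821/37907050706572935168 ≈ 0.992.
Is E[X] < 1? YES.
Since E[X] < 1, there exists a 6-coloring of K_{1594} with no monochromatic K_8; hence R_6(8) > 1594.

E[X] = 37616769392242379821/37907050706572935168 ≈ 0.992; E[X] < 1, so R_6(8) > 1594.


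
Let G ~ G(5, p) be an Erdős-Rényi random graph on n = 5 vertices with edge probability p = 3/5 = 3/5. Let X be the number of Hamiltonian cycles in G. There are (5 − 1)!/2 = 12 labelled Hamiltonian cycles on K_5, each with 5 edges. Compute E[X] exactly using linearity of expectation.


K_5 has (5 − 1)!/2 = 12 labelled Hamiltonian cycles.
For each such Hamiltonian cycle H, let X_H = 1 if all 5 edges of H are present in G. Then P[X_H = 1] = p^{5} = (3/5)^{5} = 243/3125.
By linearity of expectation: E[X] = Σ_H E[X_H] = 12 · p^{5} = 12 · 243/3125 = 2916/3125.
Numerically: E[X] ≈ 0.9331.

E[X] = 12 · (3/5)^{5} = 2916/3125 ≈ 0.9331.


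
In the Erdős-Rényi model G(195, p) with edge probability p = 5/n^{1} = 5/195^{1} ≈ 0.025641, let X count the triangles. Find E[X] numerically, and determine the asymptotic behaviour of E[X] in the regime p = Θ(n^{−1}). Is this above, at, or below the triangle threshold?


Number of potential triangles: C(195, 3) = 1216865.
Each occurs with probability p³ ≈ (0.025641)³ ≈ 1.6858005e-05.
By linearity: E[X] = C(195, 3)·p³ ≈ 1216865 · 1.6858005e-05 ≈ 20.51392.
Here α = 1, so p = 5/n is exactly at the triangle threshold p ~ 1/n. Asymptotically E[X] → c³/6 = 5³/6 = 125/6 ≈ 20.83333, a bounded constant. In this regime the triangle count is asymptotically Poisson(c³/6).

E[X] ≈ 20.51392; in regime p = Θ(1/n^{1}) E[X] stays bounded (at the triangle threshold p ~ 1/n).


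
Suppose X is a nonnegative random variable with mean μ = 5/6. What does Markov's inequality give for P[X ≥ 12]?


μ = E[X] = 5/6, a = 12.
Markov: P[X ≥ 12] ≤ μ/a = (5/6)/12 = 5/72.
Numerically: ≈ 0.0694.
(Since a = 12 > μ = 0.8333, the bound 5/72 is < 1 and informative.)

P[X ≥ 12] ≤ 5/72 ≈ 0.0694.


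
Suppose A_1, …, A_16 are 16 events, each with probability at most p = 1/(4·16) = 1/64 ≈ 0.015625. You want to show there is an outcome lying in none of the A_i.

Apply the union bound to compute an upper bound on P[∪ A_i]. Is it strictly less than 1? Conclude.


Union bound: P[∪_{i=1}^{16} A_i] ≤ Σ_i P[A_i] ≤ 16·p = 16·(1/64) = 1/4.
Numerically: 1/4 ≈ 0.250000.
Is 1/4 < 1? YES.
Since P[∪ A_i] ≤ 1/4 < 1, the complement has P[∩ A_i^c] ≥ 1 − 1/4 = 3/4 > 0, so some outcome avoids every A_i.

16·p = 1/4 ≈ 0.250000; existence CERTIFIED by the union bound.


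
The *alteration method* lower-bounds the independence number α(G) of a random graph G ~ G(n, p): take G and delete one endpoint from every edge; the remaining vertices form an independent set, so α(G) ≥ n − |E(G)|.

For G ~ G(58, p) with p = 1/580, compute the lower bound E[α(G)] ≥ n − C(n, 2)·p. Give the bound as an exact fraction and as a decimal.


E[|E(G)|] = C(58, 2)·p = 1653 · (1/580) = 57/20.
E[α(G)] ≥ n − E[|E(G)|] = 58 − 57/20 = 1103/20.
Numerically: ≈ 55.150.
(This is only a lower bound; the true E[α(G)] may be larger.)

E[α(G)] ≥ 1103/20 ≈ 55.150.


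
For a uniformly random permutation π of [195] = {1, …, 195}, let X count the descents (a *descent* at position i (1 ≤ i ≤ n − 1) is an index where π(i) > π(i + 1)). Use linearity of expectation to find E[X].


Write X = Σ X_I over i = 1, …, 194, with X_I the indicator of one descent.
There are 194 indicators.
For each fixed i, the pair (π(i), π(i+1)) is a uniformly random ordered pair of distinct values from {1, …, 195}; by symmetry P[π(i) > π(i+1)] = 1/2.
By linearity: E[X] = 194 · (1/2) = (195 − 1) · (1/2) = 97 ≈ 97.00000.

E[X] = 97 = 97.00000.


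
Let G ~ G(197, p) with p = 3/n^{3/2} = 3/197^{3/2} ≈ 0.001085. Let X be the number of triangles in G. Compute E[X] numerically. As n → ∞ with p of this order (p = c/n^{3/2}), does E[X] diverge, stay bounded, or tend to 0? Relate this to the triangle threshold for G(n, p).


Number of potential triangles: C(197, 3) = 1254890.
Each occurs with probability p³ ≈ (0.001085)³ ≈ 1.2772201e-09.
By linearity: E[X] = C(197, 3)·p³ ≈ 1254890 · 1.2772201e-09 ≈ 0.00160.
Since α = 3/2 > 1, p = c/n^{3/2} = o(1/n) is below the triangle threshold p ~ 1/n. Asymptotically E[X] ~ (c³/6)·n^{3(1−α)} = (3³/6)·n^{-1.5} → 0, so by Markov's inequality G has no triangles w.h.p.

E[X] ≈ 0.00160; in regime p = Θ(1/n^{3/2}) E[X] tends to 0 (below the triangle threshold p ~ 1/n).


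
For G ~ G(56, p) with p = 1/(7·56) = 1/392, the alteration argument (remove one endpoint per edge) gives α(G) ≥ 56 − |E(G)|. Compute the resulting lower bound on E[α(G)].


E[|E(G)|] = C(56, 2)·p = 1540 · (1/392) = 55/14.
E[α(G)] ≥ n − E[|E(G)|] = 56 − 55/14 = 729/14.
Numerically: ≈ 52.071429.
(This is only a lower bound; the true E[α(G)] may be larger.)

E[α(G)] ≥ 729/14 ≈ 52.071429.


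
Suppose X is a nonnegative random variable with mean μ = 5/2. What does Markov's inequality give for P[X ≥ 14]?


μ = E[X] = 5/2, a = 14.
Markov: P[X ≥ 14] ≤ μ/a = (5/2)/14 = 5/28.
Numerically: ≈ 0.17857.
(Since a = 14 > μ = 2.50000, the bound 5/28 is < 1 and informative.)

P[X ≥ 14] ≤ 5/28 ≈ 0.17857.


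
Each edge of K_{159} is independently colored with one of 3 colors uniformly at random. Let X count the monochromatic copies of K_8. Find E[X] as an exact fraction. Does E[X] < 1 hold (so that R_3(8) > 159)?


E[X] = C(159, 8) · 3^{1 − 28} = 8471208603429 · 3^{−27} = 8471208603429/7625597484987.
As a reduced fraction: E[X] = 941245400381/847288609443 ≈ 1.11089.
Is E[X] < 1? NO.
Since E[X] ≥ 1, the first-moment bound is inconclusive at n = 159; it does NOT by itself certify R_3(8) > 159.

E[X] = 941245400381/847288609443 ≈ 1.11089; E[X] ≥ 1; first-moment method inconclusive here.


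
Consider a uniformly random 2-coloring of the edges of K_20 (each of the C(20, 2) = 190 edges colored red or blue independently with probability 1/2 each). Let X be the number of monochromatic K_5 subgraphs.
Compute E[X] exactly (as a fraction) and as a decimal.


Let X = Σ_S X_S over the C(20, 5) = 15504 subsets S of size 5, where X_S = 1 if the K_5 on S is monochromatic.
For a fixed S, the K_5 on S has C(5, 2) = 10 edges. P[all 10 edges red] = (1/2)^10, and likewise for blue, so P[monochromatic] = 2·(1/2)^10 = 2^{1 − 10} = 1/512.
By linearity: E[X] = C(20, 5) · 2^{1 − 10} = 15504 · 1/512 = 969/32.
Numerically: E[X] ≈ 30.281250.

E[X] = C(20,5)·2^(1−C(5,2)) = 969/32 ≈ 30.281250.


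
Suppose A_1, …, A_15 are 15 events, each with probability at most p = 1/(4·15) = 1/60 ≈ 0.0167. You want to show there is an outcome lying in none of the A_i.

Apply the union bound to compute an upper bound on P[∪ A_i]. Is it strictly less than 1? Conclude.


Union bound: P[∪_{i=1}^{15} A_i] ≤ Σ_i P[A_i] ≤ 15·p = 15·(1/60) = 1/4.
Numerically: 1/4 ≈ 0.2500.
Is 1/4 < 1? YES.
Since P[∪ A_i] ≤ 1/4 < 1, the complement has P[∩ A_i^c] ≥ 1 − 1/4 = 3/4 > 0, so some outcome avoids every A_i.

15·p = 1/4 ≈ 0.2500; existence CERTIFIED by the union bound.


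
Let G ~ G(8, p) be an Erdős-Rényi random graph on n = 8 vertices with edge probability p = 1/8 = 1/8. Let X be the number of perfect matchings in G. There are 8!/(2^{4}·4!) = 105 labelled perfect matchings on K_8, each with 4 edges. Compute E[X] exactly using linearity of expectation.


K_8 has 8!/(2^{4}·4!) = 105 labelled perfect matchings.
For each such perfect matching H, let X_H = 1 if all 4 edges of H are present in G. Then P[X_H = 1] = p^{4} = (1/8)^{4} = 1/4096.
By linearity of expectation: E[X] = Σ_H E[X_H] = 105 · p^{4} = 105 · 1/4096 = 105/4096.
Numerically: E[X] ≈ 0.0256.

E[X] = 105 · (1/8)^{4} = 105/4096 ≈ 0.0256.


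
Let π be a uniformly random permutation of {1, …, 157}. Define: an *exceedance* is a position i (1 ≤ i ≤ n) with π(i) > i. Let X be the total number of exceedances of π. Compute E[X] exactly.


Write X = Σ_{i=1}^{157} X_i, where X_i = 1_{π(i) > i}.
For each fixed i, π(i) is uniform over {1, …, 157} (marginal of a uniform permutation), so P[π(i) > i] = (n − i)/n. Summing: Σ_{i=1}^{157} (n − i)/n = (0 + 1 + … + 156)/157 = 157(157 − 1)/(2·157) = (157 − 1)/2.
Hence E[X] = Σ_{i=1}^{157} (157 − i)/157 = 78 ≈ 78.00000.

E[X] = 78 = 78.00000.


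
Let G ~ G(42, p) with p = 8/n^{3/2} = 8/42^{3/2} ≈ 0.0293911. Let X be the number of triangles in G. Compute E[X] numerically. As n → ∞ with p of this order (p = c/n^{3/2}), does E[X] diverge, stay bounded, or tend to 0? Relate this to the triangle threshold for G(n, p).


Number of potential triangles: C(42, 3) = 11480.
Each occurs with probability p³ ≈ (0.0293911)³ ≈ 2.53891496e-05.
By linearity: E[X] = C(42, 3)·p³ ≈ 11480 · 2.53891496e-05 ≈ 0.291467.
Since α = 3/2 > 1, p = c/n^{3/2} = o(1/n) is below the triangle threshold p ~ 1/n. Asymptotically E[X] ~ (c³/6)·n^{3(1−α)} = (8³/6)·n^{-1.5} → 0, so by Markov's inequality G has no triangles w.h.p.

E[X] ≈ 0.291467; in regime p = Θ(1/n^{3/2}) E[X] tends to 0 (below the triangle threshold p ~ 1/n).


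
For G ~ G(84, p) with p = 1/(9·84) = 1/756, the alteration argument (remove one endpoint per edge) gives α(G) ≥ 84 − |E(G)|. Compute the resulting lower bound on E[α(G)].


E[|E(G)|] = C(84, 2)·p = 3486 · (1/756) = 83/18.
E[α(G)] ≥ n − E[|E(G)|] = 84 − 83/18 = 1429/18.
Numerically: ≈ 79.38889.
(This is only a lower bound; the true E[α(G)] may be larger.)

E[α(G)] ≥ 1429/18 ≈ 79.38889.


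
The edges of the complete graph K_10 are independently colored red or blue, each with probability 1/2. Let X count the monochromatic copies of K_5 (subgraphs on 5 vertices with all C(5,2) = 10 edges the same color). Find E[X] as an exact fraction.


Let X = Σ_S X_S over the C(10, 5) = 252 subsets S of size 5, where X_S = 1 if the K_5 on S is monochromatic.
For a fixed S, the K_5 on S has C(5, 2) = 10 edges. P[all 10 edges red] = (1/2)^10, and likewise for blue, so P[monochromatic] = 2·(1/2)^10 = 2^{1 − 10} = 1/512.
By linearity of expectation: E[X] = C(10, 5) · 2^{1 − 10} = 252 · 1/512 = 63/128.
Numerically: E[X] ≈ 0.49219.

E[X] = C(10,5)·2^(1−C(5,2)) = 63/128 ≈ 0.49219.


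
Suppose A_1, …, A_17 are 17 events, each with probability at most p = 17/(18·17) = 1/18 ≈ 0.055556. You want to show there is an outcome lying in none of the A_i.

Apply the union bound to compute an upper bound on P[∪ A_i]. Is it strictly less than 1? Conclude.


Union bound: P[∪_{i=1}^{17} A_i] ≤ Σ_i P[A_i] ≤ 17·p = 17·(1/18) = 17/18.
Numerically: 17/18 ≈ 0.944444.
Is 17/18 < 1? YES.
Since P[∪ A_i] ≤ 17/18 < 1, the complement has P[∩ A_i^c] ≥ 1 − 17/18 = 1/18 > 0, so some outcome avoids every A_i.

17·p = 17/18 ≈ 0.944444; existence CERTIFIED by the union bound.


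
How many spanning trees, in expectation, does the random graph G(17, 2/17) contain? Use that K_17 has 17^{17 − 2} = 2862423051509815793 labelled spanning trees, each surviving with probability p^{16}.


K_17 has 17^{17 − 2} = 2862423051509815793 labelled spanning trees.
For each such spanning tree H, let X_H = 1 if all 16 edges of H are present in G. Then P[X_H = 1] = p^{16} = (2/17)^{16} = 65536/48661191875666868481.
By linearity: E[X] = Σ_H E[X_H] = 2862423051509815793 · p^{16} = 2862423051509815793 · 65536/48661191875666868481 = 65536/17.
Numerically: E[X] ≈ 3855.1.

E[X] = 2862423051509815793 · (2/17)^{16} = 65536/17 ≈ 3855.1.


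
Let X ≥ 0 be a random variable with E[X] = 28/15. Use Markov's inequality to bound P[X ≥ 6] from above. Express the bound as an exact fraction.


μ = E[X] = 28/15, a = 6.
Markov: P[X ≥ 6] ≤ μ/a = (28/15)/6 = 14/45.
Numerically: ≈ 0.311.
(Since a = 6 > μ = 1.867, the bound 14/45 is < 1 and informative.)

P[X ≥ 6] ≤ 14/45 ≈ 0.311.


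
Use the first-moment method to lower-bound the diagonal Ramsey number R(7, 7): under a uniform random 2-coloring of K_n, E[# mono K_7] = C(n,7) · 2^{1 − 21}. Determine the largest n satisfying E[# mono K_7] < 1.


We need C(n, 7) · 2^{1 − 21} < 1, i.e. C(n, 7) < 2^{21 − 1} = 1048576.
Check values of n near the boundary:
  n = 24: C(24, 7) = 346104; 346104 < 1048576? YES
  n = 25: C(25, 7) = 480700; 480700 < 1048576? YES
  n = 26: C(26, 7) = 657800; 657800 < 1048576? YES
  n = 27: C(27, 7) = 888030; 888030 < 1048576? YES
  n = 28: C(28, 7) = 1184040; 1184040 < 1048576? NO
  n = 29: C(29, 7) = 1560780; 1560780 < 1048576? NO
The largest n with C(n, 7) < 1048576 is n = 27 (where E[X] = 444015/524288 ≈ 0.8469). Hence R(7, 7) > 27, i.e. R(7, 7) ≥ 28.

Largest n = 27; hence R(7, 7) > 27.


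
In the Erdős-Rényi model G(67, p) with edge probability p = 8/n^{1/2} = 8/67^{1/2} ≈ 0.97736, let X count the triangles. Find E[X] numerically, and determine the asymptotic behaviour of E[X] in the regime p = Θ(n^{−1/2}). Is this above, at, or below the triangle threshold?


Number of potential triangles: C(67, 3) = 47905.
Each occurs with probability p³ ≈ (0.97736)³ ≈ 9.3359337e-01.
By linearity: E[X] = C(67, 3)·p³ ≈ 47905 · 9.3359337e-01 ≈ 44723.79019.
Since α = 1/2 < 1, p = c/n^{1/2} ≫ 1/n is above the triangle threshold p ~ 1/n. Asymptotically E[X] ~ (c³/6)·n^{3(1−α)} = (8³/6)·n^{1.5} → ∞; triangles are abundant w.h.p.

E[X] ≈ 44723.79019; in regime p = Θ(1/n^{1/2}) E[X] diverges (above the triangle threshold p ~ 1/n).


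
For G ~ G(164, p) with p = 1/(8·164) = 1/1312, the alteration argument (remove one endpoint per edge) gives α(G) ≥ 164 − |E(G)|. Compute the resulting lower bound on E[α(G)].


E[|E(G)|] = C(164, 2)·p = 13366 · (1/1312) = 163/16.
E[α(G)] ≥ n − E[|E(G)|] = 164 − 163/16 = 2461/16.
Numerically: ≈ 153.812500.
(This is only a lower bound; the true E[α(G)] may be larger.)

E[α(G)] ≥ 2461/16 ≈ 153.812500.


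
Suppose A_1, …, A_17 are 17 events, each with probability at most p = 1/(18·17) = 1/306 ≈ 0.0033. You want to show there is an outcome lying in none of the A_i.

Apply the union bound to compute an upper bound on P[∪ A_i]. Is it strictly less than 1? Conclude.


Union bound: P[∪_{i=1}^{17} A_i] ≤ Σ_i P[A_i] ≤ 17·p = 17·(1/306) = 1/18.
Numerically: 1/18 ≈ 0.0556.
Is 1/18 < 1? YES.
Since P[∪ A_i] ≤ 1/18 < 1, the complement has P[∩ A_i^c] ≥ 1 − 1/18 = 17/18 > 0, so some outcome avoids every A_i.

17·p = 1/18 ≈ 0.0556; existence CERTIFIED by the union bound.


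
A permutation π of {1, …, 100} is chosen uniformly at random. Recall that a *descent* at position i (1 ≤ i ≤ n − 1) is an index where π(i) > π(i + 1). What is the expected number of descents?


Write X = Σ X_I over i = 1, …, 99, with X_I the indicator of one descent.
There are 99 indicators.
For each fixed i, the pair (π(i), π(i+1)) is a uniformly random ordered pair of distinct values from {1, …, 100}; by symmetry P[π(i) > π(i+1)] = 1/2.
By linearity: E[X] = 99 · (1/2) = (100 − 1) · (1/2) = 99/2 ≈ 49.50000.

E[X] = 99/2 = 49.50000.


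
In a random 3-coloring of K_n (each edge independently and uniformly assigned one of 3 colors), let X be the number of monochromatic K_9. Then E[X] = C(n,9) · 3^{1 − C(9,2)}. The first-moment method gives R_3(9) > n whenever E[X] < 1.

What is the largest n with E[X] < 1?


We need C(n, 9) · 3^{1 − 36} < 1, i.e. C(n, 9) < 3^{36 − 1} = 50031545098999707.
Check values of n near the boundary:
  n = 300: C(300, 9) = 48052241692154700; 48052241692154700 < 50031545098999707? YES
  n = 301: C(301, 9) = 49533303936090975; 49533303936090975 < 50031545098999707? YES
  n = 302: C(302, 9) = 51054804739588650; 51054804739588650 < 50031545098999707? NO
The largest n with C(n, 9) < 50031545098999707 is n = 301 (where E[X] = 16511101312030325/16677181699666569 ≈ 0.9900415). Hence R_3(9) > 301, i.e. R_3(9) ≥ 302.

Largest n = 301; hence R_3(9) > 301.


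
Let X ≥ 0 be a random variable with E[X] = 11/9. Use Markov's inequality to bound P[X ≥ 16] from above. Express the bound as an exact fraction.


μ = E[X] = 11/9, a = 16.
Markov: P[X ≥ 16] ≤ μ/a = (11/9)/16 = 11/144.
Numerically: ≈ 0.07639.
(Since a = 16 > μ = 1.22222, the bound 11/144 is < 1 and informative.)

P[X ≥ 16] ≤ 11/144 ≈ 0.07639.


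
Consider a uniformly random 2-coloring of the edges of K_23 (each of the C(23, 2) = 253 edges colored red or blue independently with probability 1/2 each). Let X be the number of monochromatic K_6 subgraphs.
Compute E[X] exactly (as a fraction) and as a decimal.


Let X = Σ_S X_S over the C(23, 6) = 100947 subsets S of size 6, where X_S = 1 if the K_6 on S is monochromatic.
For a fixed S, the K_6 on S has C(6, 2) = 15 edges. P[all 15 edges red] = (1/2)^15, and likewise for blue, so P[monochromatic] = 2·(1/2)^15 = 2^{1 − 15} = 1/16384.
Summing: E[X] = C(23, 6) · 2^{1 − 15} = 100947 · 1/16384 = 100947/16384.
Numerically: E[X] ≈ 6.161316.

E[X] = C(23,6)·2^(1−C(6,2)) = 100947/16384 ≈ 6.161316.


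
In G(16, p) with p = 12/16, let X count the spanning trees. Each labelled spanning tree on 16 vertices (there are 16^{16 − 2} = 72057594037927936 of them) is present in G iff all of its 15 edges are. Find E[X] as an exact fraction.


K_16 has 16^{16 − 2} = 72057594037927936 labelled spanning trees.
For each such spanning tree H, let X_H = 1 if all 15 edges of H are present in G. Then P[X_H = 1] = p^{15} = (3/4)^{15} = 14348907/1073741824.
Summing the indicators: E[X] = Σ_H E[X_H] = 72057594037927936 · p^{15} = 72057594037927936 · 14348907/1073741824 = 962938848411648.
Numerically: E[X] ≈ 9.629e+14.

E[X] = 72057594037927936 · (3/4)^{15} = 962938848411648 ≈ 9.629e+14.


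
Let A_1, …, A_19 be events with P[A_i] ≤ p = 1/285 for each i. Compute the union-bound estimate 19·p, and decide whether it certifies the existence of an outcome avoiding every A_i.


Union bound: P[∪_{i=1}^{19} A_i] ≤ Σ_i P[A_i] ≤ 19·p = 19·(1/285) = 1/15.
Numerically: 1/15 ≈ 0.06667.
Is 1/15 < 1? YES.
Since P[∪ A_i] ≤ 1/15 < 1, the complement has P[∩ A_i^c] ≥ 1 − 1/15 = 14/15 > 0, so some outcome avoids every A_i.

19·p = 1/15 ≈ 0.06667; existence CERTIFIED by the union bound.


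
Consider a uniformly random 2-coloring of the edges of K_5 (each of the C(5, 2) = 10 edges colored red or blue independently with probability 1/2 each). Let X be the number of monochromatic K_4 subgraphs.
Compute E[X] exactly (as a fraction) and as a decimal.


Let X = Σ_S X_S over the C(5, 4) = 5 subsets S of size 4, where X_S = 1 if the K_4 on S is monochromatic.
For a fixed S, the K_4 on S has C(4, 2) = 6 edges. P[all 6 edges red] = (1/2)^6, and likewise for blue, so P[monochromatic] = 2·(1/2)^6 = 2^{1 − 6} = 1/32.
By linearity: E[X] = C(5, 4) · 2^{1 − 6} = 5 · 1/32 = 5/32.
Numerically: E[X] ≈ 0.156.

E[X] = C(5,4)·2^(1−C(4,2)) = 5/32 ≈ 0.156.


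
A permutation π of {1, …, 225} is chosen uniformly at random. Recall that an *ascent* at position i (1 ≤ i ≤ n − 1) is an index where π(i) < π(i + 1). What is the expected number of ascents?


Write X = Σ X_I over i = 1, …, 224, with X_I the indicator of one ascent.
There are 224 indicators.
For each fixed i, the pair (π(i), π(i+1)) is a uniformly random ordered pair of distinct values from {1, …, 225}; by symmetry P[π(i) < π(i+1)] = 1/2.
By linearity: E[X] = 224 · (1/2) = (225 − 1) · (1/2) = 112 ≈ 112.0000.

E[X] = 112 = 112.0000.


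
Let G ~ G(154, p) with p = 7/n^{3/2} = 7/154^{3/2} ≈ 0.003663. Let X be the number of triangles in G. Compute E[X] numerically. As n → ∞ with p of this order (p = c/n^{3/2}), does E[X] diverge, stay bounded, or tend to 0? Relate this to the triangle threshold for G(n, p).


Number of potential triangles: C(154, 3) = 596904.
Each occurs with probability p³ ≈ (0.003663)³ ≈ 4.914178e-08.
By linearity: E[X] = C(154, 3)·p³ ≈ 596904 · 4.914178e-08 ≈ 0.0293.
Since α = 3/2 > 1, p = c/n^{3/2} = o(1/n) is below the triangle threshold p ~ 1/n. Asymptotically E[X] ~ (c³/6)·n^{3(1−α)} = (7³/6)·n^{-1.5} → 0, so by Markov's inequality G has no triangles w.h.p.

E[X] ≈ 0.0293; in regime p = Θ(1/n^{3/2}) E[X] tends to 0 (below the triangle threshold p ~ 1/n).


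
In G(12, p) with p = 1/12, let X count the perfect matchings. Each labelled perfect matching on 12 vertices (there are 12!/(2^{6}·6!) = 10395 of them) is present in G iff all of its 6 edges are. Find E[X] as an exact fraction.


K_12 has 12!/(2^{6}·6!) = 10395 labelled perfect matchings.
For each such perfect matching H, let X_H = 1 if all 6 edges of H are present in G. Then P[X_H = 1] = p^{6} = (1/12)^{6} = 1/2985984.
By linearity: E[X] = Σ_H E[X_H] = 10395 · p^{6} = 10395 · 1/2985984 = 385/110592.
Numerically: E[X] ≈ 0.003481.

E[X] = 10395 · (1/12)^{6} = 385/110592 ≈ 0.003481.


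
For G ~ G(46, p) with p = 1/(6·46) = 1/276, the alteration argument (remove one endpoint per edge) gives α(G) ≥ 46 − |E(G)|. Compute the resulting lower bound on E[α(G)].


E[|E(G)|] = C(46, 2)·p = 1035 · (1/276) = 15/4.
E[α(G)] ≥ n − E[|E(G)|] = 46 − 15/4 = 169/4.
Numerically: ≈ 42.2500.
(This is only a lower bound; the true E[α(G)] may be larger.)

E[α(G)] ≥ 169/4 ≈ 42.2500.


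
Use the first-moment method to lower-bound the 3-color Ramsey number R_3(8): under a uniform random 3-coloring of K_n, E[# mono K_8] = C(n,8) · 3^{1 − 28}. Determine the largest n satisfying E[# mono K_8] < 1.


We need C(n, 8) · 3^{1 − 28} < 1, i.e. C(n, 8) < 3^{28 − 1} = 7625597484987.
Check values of n near the boundary:
  n = 150: C(150, 8) = 5257211409450; 5257211409450 < 7625597484987? YES
  n = 151: C(151, 8) = 5551321138650; 5551321138650 < 7625597484987? YES
  n = 152: C(152, 8) = 5859727868575; 5859727868575 < 7625597484987? YES
  n = 153: C(153, 8) = 6183023199255; 6183023199255 < 7625597484987? YES
  n = 154: C(154, 8) = 6521818990995; 6521818990995 < 7625597484987? YES
  n = 155: C(155, 8) = 6876747915675; 6876747915675 < 7625597484987? YES
  n = 156: C(156, 8) = 7248464019225; 7248464019225 < 7625597484987? YES
  n = 157: C(157, 8) = 7637643295425; 7637643295425 < 7625597484987? NO
  n = 158: C(158, 8) = 8044984271181; 8044984271181 < 7625597484987? NO
The largest n with C(n, 8) < 7625597484987 is n = 156 (where E[X] = 805384891025/847288609443 ≈ 0.950544). Hence R_3(8) > 156, i.e. R_3(8) ≥ 157.

Largest n = 156; hence R_3(8) > 156.


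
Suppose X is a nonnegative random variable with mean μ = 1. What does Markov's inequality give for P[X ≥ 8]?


μ = E[X] = 1, a = 8.
Markov: P[X ≥ 8] ≤ μ/a = (1)/8 = 1/8.
Numerically: ≈ 0.125.
(Since a = 8 > μ = 1.000, the bound 1/8 is < 1 and informative.)

P[X ≥ 8] ≤ 1/8 ≈ 0.125.


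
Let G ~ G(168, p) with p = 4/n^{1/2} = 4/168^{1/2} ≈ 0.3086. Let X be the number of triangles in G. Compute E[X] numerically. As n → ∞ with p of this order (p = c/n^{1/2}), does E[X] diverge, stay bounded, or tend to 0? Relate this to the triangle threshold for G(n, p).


Number of potential triangles: C(168, 3) = 776216.
Each occurs with probability p³ ≈ (0.3086)³ ≈ 2.939111e-02.
By linearity: E[X] = C(168, 3)·p³ ≈ 776216 · 2.939111e-02 ≈ 22813.8532.
Since α = 1/2 < 1, p = c/n^{1/2} ≫ 1/n is above the triangle threshold p ~ 1/n. Asymptotically E[X] ~ (c³/6)·n^{3(1−α)} = (4³/6)·n^{1.5} → ∞; triangles are abundant w.h.p.

E[X] ≈ 22813.8532; in regime p = Θ(1/n^{1/2}) E[X] diverges (above the triangle threshold p ~ 1/n).


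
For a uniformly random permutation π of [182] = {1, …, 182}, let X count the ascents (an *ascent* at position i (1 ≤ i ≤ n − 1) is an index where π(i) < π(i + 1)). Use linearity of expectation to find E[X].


Write X = Σ X_I over i = 1, …, 181, with X_I the indicator of one ascent.
There are 181 indicators.
For each fixed i, the pair (π(i), π(i+1)) is a uniformly random ordered pair of distinct values from {1, …, 182}; by symmetry P[π(i) < π(i+1)] = 1/2.
By linearity: E[X] = 181 · (1/2) = (182 − 1) · (1/2) = 181/2 ≈ 90.500000.

E[X] = 181/2 = 90.500000.


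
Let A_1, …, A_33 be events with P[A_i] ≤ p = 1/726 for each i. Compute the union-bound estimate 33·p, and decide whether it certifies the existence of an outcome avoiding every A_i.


Union bound: P[∪_{i=1}^{33} A_i] ≤ Σ_i P[A_i] ≤ 33·p = 33·(1/726) = 1/22.
Numerically: 1/22 ≈ 0.045455.
Is 1/22 < 1? YES.
Since P[∪ A_i] ≤ 1/22 < 1, the complement has P[∩ A_i^c] ≥ 1 − 1/22 = 21/22 > 0, so some outcome avoids every A_i.

33·p = 1/22 ≈ 0.045455; existence CERTIFIED by the union bound.


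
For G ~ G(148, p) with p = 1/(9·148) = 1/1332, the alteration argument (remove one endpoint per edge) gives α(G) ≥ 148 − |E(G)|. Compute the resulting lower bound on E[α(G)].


E[|E(G)|] = C(148, 2)·p = 10878 · (1/1332) = 49/6.
E[α(G)] ≥ n − E[|E(G)|] = 148 − 49/6 = 839/6.
Numerically: ≈ 139.83333.
(This is only a lower bound; the true E[α(G)] may be larger.)

E[α(G)] ≥ 839/6 ≈ 139.83333.


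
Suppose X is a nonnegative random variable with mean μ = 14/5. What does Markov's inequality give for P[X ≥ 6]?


μ = E[X] = 14/5, a = 6.
Markov: P[X ≥ 6] ≤ μ/a = (14/5)/6 = 7/15.
Numerically: ≈ 0.467.
(Since a = 6 > μ = 2.800, the bound 7/15 is < 1 and informative.)

P[X ≥ 6] ≤ 7/15 ≈ 0.467.


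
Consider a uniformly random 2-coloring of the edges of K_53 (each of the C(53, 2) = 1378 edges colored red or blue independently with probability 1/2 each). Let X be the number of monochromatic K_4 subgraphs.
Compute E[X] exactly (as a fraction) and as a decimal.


Let X = Σ_S X_S over the C(53, 4) = 292825 subsets S of size 4, where X_S = 1 if the K_4 on S is monochromatic.
For a fixed S, the K_4 on S has C(4, 2) = 6 edges. P[all 6 edges red] = (1/2)^6, and likewise for blue, so P[monochromatic] = 2·(1/2)^6 = 2^{1 − 6} = 1/32.
Summing: E[X] = C(53, 4) · 2^{1 − 6} = 292825 · 1/32 = 292825/32.
Numerically: E[X] ≈ 9150.7812.

E[X] = C(53,4)·2^(1−C(4,2)) = 292825/32 ≈ 9150.7812.


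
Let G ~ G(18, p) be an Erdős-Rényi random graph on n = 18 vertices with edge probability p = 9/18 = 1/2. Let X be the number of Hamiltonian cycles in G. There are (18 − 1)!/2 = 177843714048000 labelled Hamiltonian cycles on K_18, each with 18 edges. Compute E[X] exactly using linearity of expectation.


K_18 has (18 − 1)!/2 = 177843714048000 labelled Hamiltonian cycles.
For each such Hamiltonian cycle H, let X_H = 1 if all 18 edges of H are present in G. Then P[X_H = 1] = p^{18} = (1/2)^{18} = 1/262144.
By linearity: E[X] = Σ_H E[X_H] = 177843714048000 · p^{18} = 177843714048000 · 1/262144 = 10854718875/16.
Numerically: E[X] ≈ 6.784e+08.

E[X] = 177843714048000 · (1/2)^{18} = 10854718875/16 ≈ 6.784e+08.


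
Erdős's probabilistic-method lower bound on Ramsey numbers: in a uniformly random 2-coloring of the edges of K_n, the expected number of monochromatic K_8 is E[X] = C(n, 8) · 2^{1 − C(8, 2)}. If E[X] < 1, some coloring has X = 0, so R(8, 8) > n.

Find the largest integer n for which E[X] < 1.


We need C(n, 8) · 2^{1 − 28} < 1, i.e. C(n, 8) < 2^{28 − 1} = 134217728.
Check values of n near the boundary:
  n = 40: C(40, 8) = 76904685; 76904685 < 134217728? YES
  n = 41: C(41, 8) = 95548245; 95548245 < 134217728? YES
  n = 42: C(42, 8) = 118030185; 118030185 < 134217728? YES
  n = 43: C(43, 8) = 145008513; 145008513 < 134217728? NO
  n = 44: C(44, 8) = 177232627; 177232627 < 134217728? NO
The largest n with C(n, 8) < 134217728 is n = 42 (where E[X] = 118030185/134217728 ≈ 0.879). Hence R(8, 8) > 42, i.e. R(8, 8) ≥ 43.

Largest n = 42; hence R(8, 8) > 42.


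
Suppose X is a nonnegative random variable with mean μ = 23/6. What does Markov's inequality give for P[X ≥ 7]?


μ = E[X] = 23/6, a = 7.
Markov: P[X ≥ 7] ≤ μ/a = (23/6)/7 = 23/42.
Numerically: ≈ 0.547619.
(Since a = 7 > μ = 3.833333, the bound 23/42 is < 1 and informative.)

P[X ≥ 7] ≤ 23/42 ≈ 0.547619.


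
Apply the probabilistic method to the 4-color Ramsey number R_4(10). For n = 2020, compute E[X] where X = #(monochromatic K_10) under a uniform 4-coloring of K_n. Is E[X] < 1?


E[X] = C(2020, 10) · 4^{1 − 45} = 304832018578739931133653656 · 4^{−44} = 304832018578739931133653656/309485009821345068724781056.
As a reduced fraction: E[X] = 38104002322342491391706707/38685626227668133590597632 ≈ 0.9849654.
Is E[X] < 1? YES.
Since E[X] < 1, there exists a 4-coloring of K_{2020} with no monochromatic K_10; hence R_4(10) > 2020.

E[X] = 38104002322342491391706707/38685626227668133590597632 ≈ 0.9849654; E[X] < 1, so R_4(10) > 2020.


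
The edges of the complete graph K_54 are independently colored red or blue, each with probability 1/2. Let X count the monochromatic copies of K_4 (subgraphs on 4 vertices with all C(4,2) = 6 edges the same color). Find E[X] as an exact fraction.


Let X = Σ_S X_S over the C(54, 4) = 316251 subsets S of size 4, where X_S = 1 if the K_4 on S is monochromatic.
For a fixed S, the K_4 on S has C(4, 2) = 6 edges. P[all 6 edges red] = (1/2)^6, and likewise for blue, so P[monochromatic] = 2·(1/2)^6 = 2^{1 − 6} = 1/32.
By linearity: E[X] = C(54, 4) · 2^{1 − 6} = 316251 · 1/32 = 316251/32.
Numerically: E[X] ≈ 9882.8438.

E[X] = C(54,4)·2^(1−C(4,2)) = 316251/32 ≈ 9882.8438.


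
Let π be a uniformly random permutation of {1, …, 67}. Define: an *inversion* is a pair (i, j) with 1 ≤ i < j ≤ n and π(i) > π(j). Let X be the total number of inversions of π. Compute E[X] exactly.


Write X = Σ X_I over the C(67, 2) = 2211 pairs i < j, with X_I the indicator of one inversion.
There are 2211 indicators.
For each fixed pair i < j, the values π(i) and π(j) are two distinct elements of {1, …, 67} in uniformly random order; by symmetry P[π(i) > π(j)] = 1/2.
By linearity: E[X] = 2211 · (1/2) = C(67, 2) · (1/2) = 2211/2 = 2211/2 ≈ 1105.500000.

E[X] = 2211/2 = 1105.500000.


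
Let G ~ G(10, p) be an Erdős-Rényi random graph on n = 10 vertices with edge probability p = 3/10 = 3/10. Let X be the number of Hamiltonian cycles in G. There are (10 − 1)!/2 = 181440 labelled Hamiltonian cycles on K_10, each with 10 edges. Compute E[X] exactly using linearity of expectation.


K_10 has (10 − 1)!/2 = 181440 labelled Hamiltonian cycles.
For each such Hamiltonian cycle H, let X_H = 1 if all 10 edges of H are present in G. Then P[X_H = 1] = p^{10} = (3/10)^{10} = 59049/10000000000.
By linearity: E[X] = Σ_H E[X_H] = 181440 · p^{10} = 181440 · 59049/10000000000 = 33480783/31250000.
Numerically: E[X] ≈ 1.07139.

E[X] = 181440 · (3/10)^{10} = 33480783/31250000 ≈ 1.07139.


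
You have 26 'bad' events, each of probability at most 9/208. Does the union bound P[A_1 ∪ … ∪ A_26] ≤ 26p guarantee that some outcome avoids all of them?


Union bound: P[∪_{i=1}^{26} A_i] ≤ Σ_i P[A_i] ≤ 26·p = 26·(9/208) = 9/8.
Numerically: 9/8 ≈ 1.125.
Is 9/8 < 1? NO.
Since the bound 9/8 is ≥ 1, the union bound is uninformative here; it does NOT by itself certify existence.

26·p = 9/8 ≈ 1.125; existence NOT certified by the union bound.


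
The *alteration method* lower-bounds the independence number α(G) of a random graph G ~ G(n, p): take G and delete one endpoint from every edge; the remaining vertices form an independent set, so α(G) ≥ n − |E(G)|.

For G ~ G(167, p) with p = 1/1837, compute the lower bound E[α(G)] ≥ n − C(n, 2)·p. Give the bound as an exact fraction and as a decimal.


E[|E(G)|] = C(167, 2)·p = 13861 · (1/1837) = 83/11.
E[α(G)] ≥ n − E[|E(G)|] = 167 − 83/11 = 1754/11.
Numerically: ≈ 159.4545.
(This is only a lower bound; the true E[α(G)] may be larger.)

E[α(G)] ≥ 1754/11 ≈ 159.4545.


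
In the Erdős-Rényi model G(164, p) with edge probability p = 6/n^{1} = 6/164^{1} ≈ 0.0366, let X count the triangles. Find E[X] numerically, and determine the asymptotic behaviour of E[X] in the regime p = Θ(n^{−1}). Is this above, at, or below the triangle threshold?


Number of potential triangles: C(164, 3) = 721764.
Each occurs with probability p³ ≈ (0.0366)³ ≈ 4.89691e-05.
By linearity: E[X] = C(164, 3)·p³ ≈ 721764 · 4.89691e-05 ≈ 35.344.
Here α = 1, so p = 6/n is exactly at the triangle threshold p ~ 1/n. Asymptotically E[X] → c³/6 = 6³/6 = 36 ≈ 36.000, a bounded constant. In this regime the triangle count is asymptotically Poisson(c³/6).

E[X] ≈ 35.344; in regime p = Θ(1/n^{1}) E[X] stays bounded (at the triangle threshold p ~ 1/n).


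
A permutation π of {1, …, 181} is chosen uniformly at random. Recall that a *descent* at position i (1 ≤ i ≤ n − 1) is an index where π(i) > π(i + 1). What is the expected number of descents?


Write X = Σ X_I over i = 1, …, 180, with X_I the indicator of one descent.
There are 180 indicators.
For each fixed i, the pair (π(i), π(i+1)) is a uniformly random ordered pair of distinct values from {1, …, 181}; by symmetry P[π(i) > π(i+1)] = 1/2.
By linearity: E[X] = 180 · (1/2) = (181 − 1) · (1/2) = 90 ≈ 90.000000.

E[X] = 90 = 90.000000.


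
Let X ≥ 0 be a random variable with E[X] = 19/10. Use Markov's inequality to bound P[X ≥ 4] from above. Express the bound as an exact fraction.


μ = E[X] = 19/10, a = 4.
Markov: P[X ≥ 4] ≤ μ/a = (19/10)/4 = 19/40.
Numerically: ≈ 0.475000.
(Since a = 4 > μ = 1.900000, the bound 19/40 is < 1 and informative.)

P[X ≥ 4] ≤ 19/40 ≈ 0.475000.


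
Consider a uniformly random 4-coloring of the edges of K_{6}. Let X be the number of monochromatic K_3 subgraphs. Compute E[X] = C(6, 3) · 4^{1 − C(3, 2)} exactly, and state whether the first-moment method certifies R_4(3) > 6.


E[X] = C(6, 3) · 4^{1 − 3} = 20 · 4^{−2} = 20/16.
As a reduced fraction: E[X] = 5/4 ≈ 1.2500.
Is E[X] < 1? NO.
Since E[X] ≥ 1, the first-moment bound is inconclusive at n = 6; it does NOT by itself certify R_4(3) > 6.

E[X] = 5/4 ≈ 1.2500; E[X] ≥ 1; first-moment method inconclusive here.


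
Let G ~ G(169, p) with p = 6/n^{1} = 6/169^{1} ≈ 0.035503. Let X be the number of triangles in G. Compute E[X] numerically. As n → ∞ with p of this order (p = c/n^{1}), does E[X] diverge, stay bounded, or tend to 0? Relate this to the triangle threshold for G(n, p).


Number of potential triangles: C(169, 3) = 790244.
Each occurs with probability p³ ≈ (0.035503)³ ≈ 4.4750062e-05.
By linearity: E[X] = C(169, 3)·p³ ≈ 790244 · 4.4750062e-05 ≈ 35.36347.
Here α = 1, so p = 6/n is exactly at the triangle threshold p ~ 1/n. Asymptotically E[X] → c³/6 = 6³/6 = 36 ≈ 36.00000, a bounded constant. In this regime the triangle count is asymptotically Poisson(c³/6).

E[X] ≈ 35.36347; in regime p = Θ(1/n^{1}) E[X] stays bounded (at the triangle threshold p ~ 1/n).


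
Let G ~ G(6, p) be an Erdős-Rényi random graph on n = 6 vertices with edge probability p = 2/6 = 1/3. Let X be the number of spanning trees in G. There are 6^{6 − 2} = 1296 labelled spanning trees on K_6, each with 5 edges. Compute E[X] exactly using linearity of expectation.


K_6 has 6^{6 − 2} = 1296 labelled spanning trees.
For each such spanning tree H, let X_H = 1 if all 5 edges of H are present in G. Then P[X_H = 1] = p^{5} = (1/3)^{5} = 1/243.
Summing the indicators: E[X] = Σ_H E[X_H] = 1296 · p^{5} = 1296 · 1/243 = 16/3.
Numerically: E[X] ≈ 5.333.

E[X] = 1296 · (1/3)^{5} = 16/3 ≈ 5.333.


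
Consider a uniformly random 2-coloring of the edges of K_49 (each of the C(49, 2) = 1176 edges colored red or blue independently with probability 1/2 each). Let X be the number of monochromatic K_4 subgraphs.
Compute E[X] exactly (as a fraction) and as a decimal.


Let X = Σ_S X_S over the C(49, 4) = 211876 subsets S of size 4, where X_S = 1 if the K_4 on S is monochromatic.
For a fixed S, the K_4 on S has C(4, 2) = 6 edges. P[all 6 edges red] = (1/2)^6, and likewise for blue, so P[monochromatic] = 2·(1/2)^6 = 2^{1 − 6} = 1/32.
Summing: E[X] = C(49, 4) · 2^{1 − 6} = 211876 · 1/32 = 52969/8.
Numerically: E[X] ≈ 6621.125.

E[X] = C(49,4)·2^(1−C(4,2)) = 52969/8 ≈ 6621.125.


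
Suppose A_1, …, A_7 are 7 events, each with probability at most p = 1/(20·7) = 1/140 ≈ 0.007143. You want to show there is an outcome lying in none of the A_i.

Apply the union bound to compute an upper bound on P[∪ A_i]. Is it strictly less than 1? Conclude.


Union bound: P[∪_{i=1}^{7} A_i] ≤ Σ_i P[A_i] ≤ 7·p = 7·(1/140) = 1/20.
Numerically: 1/20 ≈ 0.050000.
Is 1/20 < 1? YES.
Since P[∪ A_i] ≤ 1/20 < 1, the complement has P[∩ A_i^c] ≥ 1 − 1/20 = 19/20 > 0, so some outcome avoids every A_i.

7·p = 1/20 ≈ 0.050000; existence CERTIFIED by the union bound.


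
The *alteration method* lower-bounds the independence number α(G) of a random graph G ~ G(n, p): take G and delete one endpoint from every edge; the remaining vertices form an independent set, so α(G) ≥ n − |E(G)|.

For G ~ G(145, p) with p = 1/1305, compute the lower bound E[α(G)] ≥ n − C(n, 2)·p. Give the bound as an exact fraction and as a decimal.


E[|E(G)|] = C(145, 2)·p = 10440 · (1/1305) = 8.
E[α(G)] ≥ n − E[|E(G)|] = 145 − 8 = 137.
Numerically: ≈ 137.000.
(This is only a lower bound; the true E[α(G)] may be larger.)

E[α(G)] ≥ 137 ≈ 137.000.


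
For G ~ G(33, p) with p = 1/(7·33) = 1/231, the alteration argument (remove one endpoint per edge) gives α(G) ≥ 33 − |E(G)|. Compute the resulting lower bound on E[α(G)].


E[|E(G)|] = C(33, 2)·p = 528 · (1/231) = 16/7.
E[α(G)] ≥ n − E[|E(G)|] = 33 − 16/7 = 215/7.
Numerically: ≈ 30.71429.
(This is only a lower bound; the true E[α(G)] may be larger.)

E[α(G)] ≥ 215/7 ≈ 30.71429.


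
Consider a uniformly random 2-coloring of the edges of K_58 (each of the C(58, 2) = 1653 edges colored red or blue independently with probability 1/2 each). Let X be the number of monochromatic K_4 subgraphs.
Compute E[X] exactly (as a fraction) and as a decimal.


Let X = Σ_S X_S over the C(58, 4) = 424270 subsets S of size 4, where X_S = 1 if the K_4 on S is monochromatic.
For a fixed S, the K_4 on S has C(4, 2) = 6 edges. P[all 6 edges red] = (1/2)^6, and likewise for blue, so P[monochromatic] = 2·(1/2)^6 = 2^{1 − 6} = 1/32.
By linearity: E[X] = C(58, 4) · 2^{1 − 6} = 424270 · 1/32 = 212135/16.
Numerically: E[X] ≈ 13258.43750.

E[X] = C(58,4)·2^(1−C(4,2)) = 212135/16 ≈ 13258.43750.
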